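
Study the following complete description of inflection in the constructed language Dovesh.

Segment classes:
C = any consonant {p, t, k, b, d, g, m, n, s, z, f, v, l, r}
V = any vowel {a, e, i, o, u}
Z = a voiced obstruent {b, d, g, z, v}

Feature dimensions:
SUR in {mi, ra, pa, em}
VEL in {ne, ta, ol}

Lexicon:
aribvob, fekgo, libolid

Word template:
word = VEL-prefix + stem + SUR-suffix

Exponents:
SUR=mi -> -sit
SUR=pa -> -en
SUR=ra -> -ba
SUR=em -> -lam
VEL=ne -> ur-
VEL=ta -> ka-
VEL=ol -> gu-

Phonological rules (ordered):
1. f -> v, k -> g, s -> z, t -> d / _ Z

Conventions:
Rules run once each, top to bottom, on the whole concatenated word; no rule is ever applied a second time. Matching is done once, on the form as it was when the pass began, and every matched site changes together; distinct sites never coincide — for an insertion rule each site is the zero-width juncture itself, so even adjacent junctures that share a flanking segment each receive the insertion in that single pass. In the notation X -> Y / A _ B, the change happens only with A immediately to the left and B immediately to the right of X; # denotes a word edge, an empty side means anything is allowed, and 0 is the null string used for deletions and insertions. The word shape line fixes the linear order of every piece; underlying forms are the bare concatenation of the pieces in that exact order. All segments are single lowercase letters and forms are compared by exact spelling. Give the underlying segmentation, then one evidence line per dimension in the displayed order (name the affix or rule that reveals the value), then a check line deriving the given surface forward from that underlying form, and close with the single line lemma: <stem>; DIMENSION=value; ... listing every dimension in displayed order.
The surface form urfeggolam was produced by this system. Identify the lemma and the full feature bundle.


underlying: ur-fekgo-lam
SUR=em - signalled by the affix -lam
VEL=ne - signalled by the affix ur-
check: urfekgolam -> urfeggolam
lemma: fekgo; SUR=em; VEL=ne


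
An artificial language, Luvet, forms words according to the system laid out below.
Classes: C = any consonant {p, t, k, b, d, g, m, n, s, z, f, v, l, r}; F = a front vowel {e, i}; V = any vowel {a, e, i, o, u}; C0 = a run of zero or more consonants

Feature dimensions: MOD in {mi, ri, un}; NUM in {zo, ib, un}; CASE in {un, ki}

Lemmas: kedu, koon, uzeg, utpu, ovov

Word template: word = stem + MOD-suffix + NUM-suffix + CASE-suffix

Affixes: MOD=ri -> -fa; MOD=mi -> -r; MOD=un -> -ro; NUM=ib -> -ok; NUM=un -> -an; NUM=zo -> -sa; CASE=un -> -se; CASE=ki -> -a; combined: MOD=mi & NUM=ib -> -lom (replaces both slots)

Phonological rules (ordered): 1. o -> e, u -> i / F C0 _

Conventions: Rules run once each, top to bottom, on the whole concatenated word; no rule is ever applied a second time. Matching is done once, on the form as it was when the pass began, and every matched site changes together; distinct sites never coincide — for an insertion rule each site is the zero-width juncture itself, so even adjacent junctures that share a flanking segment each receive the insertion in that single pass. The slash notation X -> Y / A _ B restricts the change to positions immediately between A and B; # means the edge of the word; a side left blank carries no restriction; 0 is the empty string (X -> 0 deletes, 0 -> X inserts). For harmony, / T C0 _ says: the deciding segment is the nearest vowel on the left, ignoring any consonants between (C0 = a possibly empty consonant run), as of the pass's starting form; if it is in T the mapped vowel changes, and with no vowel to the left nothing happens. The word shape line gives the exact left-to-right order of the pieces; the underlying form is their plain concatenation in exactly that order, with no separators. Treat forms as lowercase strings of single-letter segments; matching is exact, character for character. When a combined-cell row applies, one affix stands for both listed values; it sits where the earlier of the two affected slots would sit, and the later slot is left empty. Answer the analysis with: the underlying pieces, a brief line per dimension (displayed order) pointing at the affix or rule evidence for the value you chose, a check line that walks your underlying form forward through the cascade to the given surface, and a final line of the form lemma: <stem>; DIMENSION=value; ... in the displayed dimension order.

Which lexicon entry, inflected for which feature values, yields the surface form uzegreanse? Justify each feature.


underlying: uzeg-ro-an-se
MOD=un - signalled by the affix -ro
NUM=un - signalled by the affix -an
CASE=un - signalled by the affix -se
check: uzegroanse -> uzegreanse
lemma: uzeg; MOD=un; NUM=un; CASE=un


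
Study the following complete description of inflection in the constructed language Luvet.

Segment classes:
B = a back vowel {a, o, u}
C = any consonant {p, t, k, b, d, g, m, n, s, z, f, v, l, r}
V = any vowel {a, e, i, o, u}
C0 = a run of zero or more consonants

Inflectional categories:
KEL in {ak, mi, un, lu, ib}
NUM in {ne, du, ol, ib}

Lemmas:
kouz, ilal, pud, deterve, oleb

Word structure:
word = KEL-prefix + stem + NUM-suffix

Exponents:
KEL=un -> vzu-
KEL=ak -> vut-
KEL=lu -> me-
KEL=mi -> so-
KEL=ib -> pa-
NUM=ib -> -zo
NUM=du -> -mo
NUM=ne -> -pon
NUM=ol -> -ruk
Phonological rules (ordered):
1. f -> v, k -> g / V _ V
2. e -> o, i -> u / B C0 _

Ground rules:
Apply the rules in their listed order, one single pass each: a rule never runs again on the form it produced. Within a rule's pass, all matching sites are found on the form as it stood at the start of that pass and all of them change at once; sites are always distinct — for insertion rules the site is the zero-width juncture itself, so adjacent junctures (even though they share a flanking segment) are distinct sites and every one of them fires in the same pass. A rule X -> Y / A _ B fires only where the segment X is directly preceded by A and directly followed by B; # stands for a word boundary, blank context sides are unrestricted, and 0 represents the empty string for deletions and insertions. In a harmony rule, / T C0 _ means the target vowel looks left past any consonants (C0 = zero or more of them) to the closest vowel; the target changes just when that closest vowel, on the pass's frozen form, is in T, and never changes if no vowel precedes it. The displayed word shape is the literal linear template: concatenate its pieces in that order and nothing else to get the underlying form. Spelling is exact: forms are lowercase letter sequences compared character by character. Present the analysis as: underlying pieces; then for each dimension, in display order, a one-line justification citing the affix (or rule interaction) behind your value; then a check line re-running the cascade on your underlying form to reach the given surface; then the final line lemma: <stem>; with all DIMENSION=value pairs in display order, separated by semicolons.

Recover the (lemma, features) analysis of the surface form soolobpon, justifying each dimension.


underlying: so-oleb-pon
KEL=mi - signalled by the affix so-
NUM=ne - signalled by the affix -pon
check: soolebpon -> soolebpon -> soolobpon
lemma: oleb; KEL=mi; NUM=ne


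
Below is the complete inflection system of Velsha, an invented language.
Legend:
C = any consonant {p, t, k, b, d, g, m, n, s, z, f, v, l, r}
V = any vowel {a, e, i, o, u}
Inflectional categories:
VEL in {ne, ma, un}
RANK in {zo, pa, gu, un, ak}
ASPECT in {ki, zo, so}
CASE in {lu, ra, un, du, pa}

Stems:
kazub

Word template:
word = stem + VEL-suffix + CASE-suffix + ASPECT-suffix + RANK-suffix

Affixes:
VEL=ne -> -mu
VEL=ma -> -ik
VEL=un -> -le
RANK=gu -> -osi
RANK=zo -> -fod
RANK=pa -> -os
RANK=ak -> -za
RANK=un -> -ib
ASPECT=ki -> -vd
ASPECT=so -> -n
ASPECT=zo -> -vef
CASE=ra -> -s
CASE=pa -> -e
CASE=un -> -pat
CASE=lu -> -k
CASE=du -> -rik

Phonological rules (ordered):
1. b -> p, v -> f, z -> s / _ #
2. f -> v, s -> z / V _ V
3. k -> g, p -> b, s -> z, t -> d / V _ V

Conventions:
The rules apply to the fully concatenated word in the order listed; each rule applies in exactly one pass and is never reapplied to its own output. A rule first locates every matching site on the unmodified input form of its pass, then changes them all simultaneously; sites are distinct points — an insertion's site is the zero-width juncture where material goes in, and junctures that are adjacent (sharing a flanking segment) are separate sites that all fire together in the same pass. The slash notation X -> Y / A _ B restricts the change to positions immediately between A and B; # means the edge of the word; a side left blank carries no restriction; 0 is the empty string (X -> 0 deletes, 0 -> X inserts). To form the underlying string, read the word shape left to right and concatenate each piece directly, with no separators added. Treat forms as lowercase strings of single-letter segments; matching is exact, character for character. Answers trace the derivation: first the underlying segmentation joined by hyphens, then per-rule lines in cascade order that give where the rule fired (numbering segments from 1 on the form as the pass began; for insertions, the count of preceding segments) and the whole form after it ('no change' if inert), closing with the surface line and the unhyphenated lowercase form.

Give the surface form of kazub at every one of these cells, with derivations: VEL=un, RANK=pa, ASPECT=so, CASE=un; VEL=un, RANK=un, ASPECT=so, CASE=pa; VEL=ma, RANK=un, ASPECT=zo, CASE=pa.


cell VEL=un, RANK=pa, ASPECT=so, CASE=un:
underlying: kazub-le-pat-n-os
1. b -> p, v -> f, z -> s / _ #: no change
2. f -> v, s -> z / V _ V: no change
3. k -> g, p -> b, s -> z, t -> d / V _ V: fires at position(s) 8: kazublebatnos
surface: kazublebatnos

cell VEL=un, RANK=un, ASPECT=so, CASE=pa:
underlying: kazub-le-e-n-ib
1. b -> p, v -> f, z -> s / _ #: fires at position(s) 11: kazubleenip
2. f -> v, s -> z / V _ V: no change
3. k -> g, p -> b, s -> z, t -> d / V _ V: no change
surface: kazubleenip

cell VEL=ma, RANK=un, ASPECT=zo, CASE=pa:
underlying: kazub-ik-e-vef-ib
1. b -> p, v -> f, z -> s / _ #: fires at position(s) 13: kazubikevefip
2. f -> v, s -> z / V _ V: fires at position(s) 11: kazubikevevip
3. k -> g, p -> b, s -> z, t -> d / V _ V: fires at position(s) 7: kazubigevevip
surface: kazubigevevip


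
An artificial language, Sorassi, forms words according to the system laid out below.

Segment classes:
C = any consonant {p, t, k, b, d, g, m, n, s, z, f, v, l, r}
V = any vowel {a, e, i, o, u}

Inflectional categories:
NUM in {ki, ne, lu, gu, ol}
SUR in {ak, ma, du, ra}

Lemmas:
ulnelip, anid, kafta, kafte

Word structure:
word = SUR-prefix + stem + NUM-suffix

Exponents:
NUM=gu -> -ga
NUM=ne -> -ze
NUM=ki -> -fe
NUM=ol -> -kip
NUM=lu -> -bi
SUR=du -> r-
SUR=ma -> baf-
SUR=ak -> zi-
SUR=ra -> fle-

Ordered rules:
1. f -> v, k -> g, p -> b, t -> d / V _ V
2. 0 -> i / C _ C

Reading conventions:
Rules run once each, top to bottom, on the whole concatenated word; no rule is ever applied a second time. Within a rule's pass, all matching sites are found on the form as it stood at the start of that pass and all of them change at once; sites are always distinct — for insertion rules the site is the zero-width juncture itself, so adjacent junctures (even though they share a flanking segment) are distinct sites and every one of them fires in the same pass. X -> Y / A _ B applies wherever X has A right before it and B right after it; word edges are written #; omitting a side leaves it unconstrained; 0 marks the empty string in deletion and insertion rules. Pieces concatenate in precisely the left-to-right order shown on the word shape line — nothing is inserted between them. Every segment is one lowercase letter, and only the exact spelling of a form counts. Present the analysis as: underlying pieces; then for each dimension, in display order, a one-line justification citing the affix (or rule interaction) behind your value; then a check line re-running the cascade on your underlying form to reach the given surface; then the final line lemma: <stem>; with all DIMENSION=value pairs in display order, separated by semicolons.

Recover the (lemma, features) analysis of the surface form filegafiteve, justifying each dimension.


underlying: fle-kafte-fe
NUM=ki - signalled by the affix -fe
SUR=ra - signalled by the affix fle-
check: flekaftefe -> flegafteve -> filegafiteve
lemma: kafte; NUM=ki; SUR=ra


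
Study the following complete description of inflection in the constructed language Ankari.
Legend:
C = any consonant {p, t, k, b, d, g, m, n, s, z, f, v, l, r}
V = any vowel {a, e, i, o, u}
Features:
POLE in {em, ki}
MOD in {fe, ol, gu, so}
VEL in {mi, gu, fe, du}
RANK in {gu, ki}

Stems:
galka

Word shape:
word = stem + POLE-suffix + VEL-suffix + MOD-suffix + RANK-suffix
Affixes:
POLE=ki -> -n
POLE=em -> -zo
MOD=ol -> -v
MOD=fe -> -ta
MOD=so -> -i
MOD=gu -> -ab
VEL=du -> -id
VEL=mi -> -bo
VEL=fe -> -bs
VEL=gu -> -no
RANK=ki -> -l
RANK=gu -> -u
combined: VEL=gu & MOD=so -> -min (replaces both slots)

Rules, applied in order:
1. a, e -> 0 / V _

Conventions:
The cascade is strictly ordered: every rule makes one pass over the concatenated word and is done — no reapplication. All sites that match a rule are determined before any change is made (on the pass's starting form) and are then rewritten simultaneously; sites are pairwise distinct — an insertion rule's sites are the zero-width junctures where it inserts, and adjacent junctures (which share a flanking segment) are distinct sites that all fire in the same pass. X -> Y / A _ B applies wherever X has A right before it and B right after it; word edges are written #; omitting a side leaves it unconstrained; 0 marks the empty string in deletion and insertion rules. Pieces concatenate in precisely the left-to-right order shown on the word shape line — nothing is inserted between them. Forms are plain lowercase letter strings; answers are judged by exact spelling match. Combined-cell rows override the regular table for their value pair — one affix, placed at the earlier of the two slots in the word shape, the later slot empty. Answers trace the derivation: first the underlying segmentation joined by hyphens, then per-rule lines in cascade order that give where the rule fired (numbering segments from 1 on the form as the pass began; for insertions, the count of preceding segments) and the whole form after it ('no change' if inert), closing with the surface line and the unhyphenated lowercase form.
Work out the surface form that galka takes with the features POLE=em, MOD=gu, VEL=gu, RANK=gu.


underlying: galka-zo-no-ab-u
1. a, e -> 0 / V _: fires at position(s) 10: galkazonobu
surface: galkazonobu


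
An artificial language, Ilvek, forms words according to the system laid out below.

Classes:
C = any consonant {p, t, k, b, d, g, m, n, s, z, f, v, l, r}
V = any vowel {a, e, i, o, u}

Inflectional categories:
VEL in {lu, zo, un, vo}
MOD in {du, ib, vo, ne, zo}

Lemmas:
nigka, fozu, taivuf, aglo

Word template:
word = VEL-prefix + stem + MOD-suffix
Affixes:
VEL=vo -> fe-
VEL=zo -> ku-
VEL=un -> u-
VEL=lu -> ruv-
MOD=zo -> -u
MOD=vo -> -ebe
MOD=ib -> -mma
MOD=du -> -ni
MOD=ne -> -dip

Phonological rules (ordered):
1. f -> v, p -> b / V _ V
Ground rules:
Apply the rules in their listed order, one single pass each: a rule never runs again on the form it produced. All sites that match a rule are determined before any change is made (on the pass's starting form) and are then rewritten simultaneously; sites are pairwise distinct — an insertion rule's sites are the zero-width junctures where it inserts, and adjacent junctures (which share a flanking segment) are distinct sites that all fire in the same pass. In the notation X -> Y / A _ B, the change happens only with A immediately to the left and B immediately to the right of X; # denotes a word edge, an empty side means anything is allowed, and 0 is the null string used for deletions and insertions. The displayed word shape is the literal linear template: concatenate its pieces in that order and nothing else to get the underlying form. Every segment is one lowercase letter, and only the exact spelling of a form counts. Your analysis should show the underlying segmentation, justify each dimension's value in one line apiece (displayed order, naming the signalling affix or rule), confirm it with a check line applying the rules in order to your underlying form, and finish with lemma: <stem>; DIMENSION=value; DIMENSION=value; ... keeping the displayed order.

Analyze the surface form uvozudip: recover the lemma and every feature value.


underlying: u-fozu-dip
VEL=un - signalled by the affix u-
MOD=ne - signalled by the affix -dip
check: ufozudip -> uvozudip
lemma: fozu; VEL=un; MOD=ne


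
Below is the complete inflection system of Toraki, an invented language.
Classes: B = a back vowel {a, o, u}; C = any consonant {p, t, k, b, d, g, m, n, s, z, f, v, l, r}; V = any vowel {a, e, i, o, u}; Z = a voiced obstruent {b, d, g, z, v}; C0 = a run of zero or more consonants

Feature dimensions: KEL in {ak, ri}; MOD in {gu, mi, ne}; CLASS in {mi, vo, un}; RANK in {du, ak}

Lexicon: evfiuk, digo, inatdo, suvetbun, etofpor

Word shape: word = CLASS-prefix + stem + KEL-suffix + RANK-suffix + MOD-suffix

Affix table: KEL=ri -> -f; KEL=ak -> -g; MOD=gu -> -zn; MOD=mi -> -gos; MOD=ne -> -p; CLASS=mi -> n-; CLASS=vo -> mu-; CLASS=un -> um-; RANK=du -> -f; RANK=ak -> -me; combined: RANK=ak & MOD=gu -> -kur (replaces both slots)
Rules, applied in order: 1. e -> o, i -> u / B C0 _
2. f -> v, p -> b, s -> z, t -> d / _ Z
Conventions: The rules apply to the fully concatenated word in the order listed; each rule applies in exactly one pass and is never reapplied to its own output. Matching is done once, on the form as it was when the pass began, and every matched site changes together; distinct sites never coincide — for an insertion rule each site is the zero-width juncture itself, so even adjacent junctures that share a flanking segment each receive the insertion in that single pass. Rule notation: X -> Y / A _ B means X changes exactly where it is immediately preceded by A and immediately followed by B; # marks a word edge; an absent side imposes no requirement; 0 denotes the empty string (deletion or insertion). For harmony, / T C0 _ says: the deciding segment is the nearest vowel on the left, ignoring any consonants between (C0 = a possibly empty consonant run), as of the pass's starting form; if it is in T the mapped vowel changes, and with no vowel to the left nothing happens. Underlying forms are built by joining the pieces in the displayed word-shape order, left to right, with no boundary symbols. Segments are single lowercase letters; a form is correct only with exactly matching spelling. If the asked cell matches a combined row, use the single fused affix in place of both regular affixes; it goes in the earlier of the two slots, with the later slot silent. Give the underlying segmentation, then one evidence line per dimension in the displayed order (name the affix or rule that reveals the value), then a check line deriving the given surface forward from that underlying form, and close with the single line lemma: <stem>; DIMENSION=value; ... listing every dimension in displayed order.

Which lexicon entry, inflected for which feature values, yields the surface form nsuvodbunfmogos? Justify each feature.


underlying: n-suvetbun-f-me-gos
KEL=ri - signalled by the affix -f
MOD=mi - signalled by the affix -gos
CLASS=mi - signalled by the affix n-
RANK=ak - signalled by the affix -me
check: nsuvetbunfmegos -> nsuvotbunfmogos -> nsuvodbunfmogos
lemma: suvetbun; KEL=ri; MOD=mi; CLASS=mi; RANK=ak


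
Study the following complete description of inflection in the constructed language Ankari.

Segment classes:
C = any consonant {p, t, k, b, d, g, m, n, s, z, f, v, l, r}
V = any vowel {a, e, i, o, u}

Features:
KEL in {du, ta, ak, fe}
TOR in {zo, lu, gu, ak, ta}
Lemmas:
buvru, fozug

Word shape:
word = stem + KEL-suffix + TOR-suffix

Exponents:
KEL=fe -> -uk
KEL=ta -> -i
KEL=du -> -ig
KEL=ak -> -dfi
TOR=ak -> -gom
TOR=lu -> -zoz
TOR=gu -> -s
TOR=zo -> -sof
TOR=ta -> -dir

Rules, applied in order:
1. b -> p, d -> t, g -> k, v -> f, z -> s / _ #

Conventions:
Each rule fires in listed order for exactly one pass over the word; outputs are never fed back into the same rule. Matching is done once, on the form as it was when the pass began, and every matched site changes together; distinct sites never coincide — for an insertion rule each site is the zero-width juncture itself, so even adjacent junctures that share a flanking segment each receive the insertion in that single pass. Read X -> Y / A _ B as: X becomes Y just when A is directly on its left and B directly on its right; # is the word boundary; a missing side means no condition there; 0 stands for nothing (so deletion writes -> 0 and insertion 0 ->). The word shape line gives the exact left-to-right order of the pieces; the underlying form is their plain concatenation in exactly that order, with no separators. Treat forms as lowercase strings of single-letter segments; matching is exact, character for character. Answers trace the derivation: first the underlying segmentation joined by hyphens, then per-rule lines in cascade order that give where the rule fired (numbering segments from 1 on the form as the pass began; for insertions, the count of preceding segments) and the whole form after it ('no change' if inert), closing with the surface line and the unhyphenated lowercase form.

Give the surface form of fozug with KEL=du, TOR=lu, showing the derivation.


underlying: fozug-ig-zoz
1. b -> p, d -> t, g -> k, v -> f, z -> s / _ #: fires at position(s) 10: fozugigzos
surface: fozugigzos


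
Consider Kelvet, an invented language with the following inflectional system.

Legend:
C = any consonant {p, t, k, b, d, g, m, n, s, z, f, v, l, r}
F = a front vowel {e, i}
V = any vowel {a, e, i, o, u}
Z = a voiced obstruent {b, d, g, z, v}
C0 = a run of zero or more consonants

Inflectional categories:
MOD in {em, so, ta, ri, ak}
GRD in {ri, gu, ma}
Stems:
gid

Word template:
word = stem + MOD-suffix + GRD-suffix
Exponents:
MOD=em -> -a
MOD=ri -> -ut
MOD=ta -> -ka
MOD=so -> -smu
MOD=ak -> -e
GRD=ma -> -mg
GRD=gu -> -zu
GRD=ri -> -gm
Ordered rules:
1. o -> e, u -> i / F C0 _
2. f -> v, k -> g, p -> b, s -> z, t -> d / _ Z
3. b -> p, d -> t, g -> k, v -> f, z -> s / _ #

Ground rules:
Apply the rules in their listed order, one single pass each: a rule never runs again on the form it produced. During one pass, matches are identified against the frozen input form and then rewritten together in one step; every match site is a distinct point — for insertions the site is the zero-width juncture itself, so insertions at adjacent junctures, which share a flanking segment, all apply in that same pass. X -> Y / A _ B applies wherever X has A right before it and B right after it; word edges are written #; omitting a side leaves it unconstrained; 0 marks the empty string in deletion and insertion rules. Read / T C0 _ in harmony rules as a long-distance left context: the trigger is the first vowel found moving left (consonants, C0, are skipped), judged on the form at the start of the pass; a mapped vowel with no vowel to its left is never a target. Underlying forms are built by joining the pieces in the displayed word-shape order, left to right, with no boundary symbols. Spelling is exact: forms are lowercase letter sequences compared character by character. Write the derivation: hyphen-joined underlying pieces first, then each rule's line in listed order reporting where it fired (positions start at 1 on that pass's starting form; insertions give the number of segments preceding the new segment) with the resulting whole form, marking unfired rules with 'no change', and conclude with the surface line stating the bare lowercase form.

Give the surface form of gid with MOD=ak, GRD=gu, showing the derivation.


underlying: gid-e-zu
1. o -> e, u -> i / F C0 _: fires at position(s) 6: gidezi
2. f -> v, k -> g, p -> b, s -> z, t -> d / _ Z: no change
3. b -> p, d -> t, g -> k, v -> f, z -> s / _ #: no change
surface: gidezi


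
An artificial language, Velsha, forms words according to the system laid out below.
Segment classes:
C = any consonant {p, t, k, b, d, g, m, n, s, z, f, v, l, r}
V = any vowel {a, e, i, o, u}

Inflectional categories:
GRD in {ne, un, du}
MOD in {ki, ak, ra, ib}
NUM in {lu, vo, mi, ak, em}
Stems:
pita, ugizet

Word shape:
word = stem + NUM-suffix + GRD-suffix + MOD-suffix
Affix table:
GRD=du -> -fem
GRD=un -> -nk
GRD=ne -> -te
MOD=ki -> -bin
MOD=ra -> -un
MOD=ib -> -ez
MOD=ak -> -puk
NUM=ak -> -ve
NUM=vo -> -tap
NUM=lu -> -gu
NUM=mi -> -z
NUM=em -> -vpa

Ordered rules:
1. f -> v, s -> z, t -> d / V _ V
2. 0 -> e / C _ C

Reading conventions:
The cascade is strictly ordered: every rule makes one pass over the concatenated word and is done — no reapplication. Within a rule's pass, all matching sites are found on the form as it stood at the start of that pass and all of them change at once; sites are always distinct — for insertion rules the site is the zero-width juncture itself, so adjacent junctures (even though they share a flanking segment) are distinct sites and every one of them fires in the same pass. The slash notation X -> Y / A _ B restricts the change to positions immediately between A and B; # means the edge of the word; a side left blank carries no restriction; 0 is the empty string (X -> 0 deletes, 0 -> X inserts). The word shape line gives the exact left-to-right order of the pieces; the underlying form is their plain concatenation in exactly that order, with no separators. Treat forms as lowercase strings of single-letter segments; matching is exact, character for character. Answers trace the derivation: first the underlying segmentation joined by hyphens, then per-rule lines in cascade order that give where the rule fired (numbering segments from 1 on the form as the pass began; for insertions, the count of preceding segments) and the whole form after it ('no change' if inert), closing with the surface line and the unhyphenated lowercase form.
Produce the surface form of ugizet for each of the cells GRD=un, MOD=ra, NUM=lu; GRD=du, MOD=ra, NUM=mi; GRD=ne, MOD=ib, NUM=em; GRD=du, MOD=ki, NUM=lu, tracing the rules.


cell GRD=un, MOD=ra, NUM=lu:
underlying: ugizet-gu-nk-un
1. f -> v, s -> z, t -> d / V _ V: no change
2. 0 -> e / C _ C: inserts after position(s) 6, 9: ugizetegunekun
surface: ugizetegunekun

cell GRD=du, MOD=ra, NUM=mi:
underlying: ugizet-z-fem-un
1. f -> v, s -> z, t -> d / V _ V: no change
2. 0 -> e / C _ C: inserts after position(s) 6, 7: ugizetezefemun
surface: ugizetezefemun

cell GRD=ne, MOD=ib, NUM=em:
underlying: ugizet-vpa-te-ez
1. f -> v, s -> z, t -> d / V _ V: fires at position(s) 10: ugizetvpadeez
2. 0 -> e / C _ C: inserts after position(s) 6, 7: ugizetevepadeez
surface: ugizetevepadeez

cell GRD=du, MOD=ki, NUM=lu:
underlying: ugizet-gu-fem-bin
1. f -> v, s -> z, t -> d / V _ V: fires at position(s) 9: ugizetguvembin
2. 0 -> e / C _ C: inserts after position(s) 6, 11: ugizeteguvemebin
surface: ugizeteguvemebin


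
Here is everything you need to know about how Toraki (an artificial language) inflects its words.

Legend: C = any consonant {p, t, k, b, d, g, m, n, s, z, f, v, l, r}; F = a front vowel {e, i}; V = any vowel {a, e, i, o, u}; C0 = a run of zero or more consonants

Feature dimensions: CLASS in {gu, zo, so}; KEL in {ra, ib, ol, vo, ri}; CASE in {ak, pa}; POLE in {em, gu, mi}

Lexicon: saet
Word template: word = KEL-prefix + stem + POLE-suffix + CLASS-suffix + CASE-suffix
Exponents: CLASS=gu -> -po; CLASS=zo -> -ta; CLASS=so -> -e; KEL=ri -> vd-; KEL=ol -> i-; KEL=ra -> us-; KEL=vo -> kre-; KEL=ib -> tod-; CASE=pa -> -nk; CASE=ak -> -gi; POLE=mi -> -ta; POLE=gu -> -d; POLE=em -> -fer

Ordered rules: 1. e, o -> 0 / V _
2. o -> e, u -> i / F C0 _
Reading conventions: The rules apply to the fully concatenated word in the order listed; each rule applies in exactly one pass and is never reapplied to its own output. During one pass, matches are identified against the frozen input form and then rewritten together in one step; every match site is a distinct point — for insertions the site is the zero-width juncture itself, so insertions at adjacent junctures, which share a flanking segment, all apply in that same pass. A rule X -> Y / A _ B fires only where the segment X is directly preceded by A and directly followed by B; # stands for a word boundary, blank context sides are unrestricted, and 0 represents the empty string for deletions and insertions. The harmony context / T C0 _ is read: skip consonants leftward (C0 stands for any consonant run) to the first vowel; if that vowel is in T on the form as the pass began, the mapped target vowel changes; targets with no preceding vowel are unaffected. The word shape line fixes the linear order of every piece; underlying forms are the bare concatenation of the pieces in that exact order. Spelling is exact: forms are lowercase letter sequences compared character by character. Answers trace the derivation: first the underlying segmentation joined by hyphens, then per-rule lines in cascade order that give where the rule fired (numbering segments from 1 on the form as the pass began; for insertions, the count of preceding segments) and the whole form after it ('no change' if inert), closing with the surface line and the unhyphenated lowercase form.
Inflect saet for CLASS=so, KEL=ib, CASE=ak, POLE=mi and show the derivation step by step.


underlying: tod-saet-ta-e-gi
1. e, o -> 0 / V _: fires at position(s) 6, 10: todsattagi
2. o -> e, u -> i / F C0 _: no change
surface: todsattagi


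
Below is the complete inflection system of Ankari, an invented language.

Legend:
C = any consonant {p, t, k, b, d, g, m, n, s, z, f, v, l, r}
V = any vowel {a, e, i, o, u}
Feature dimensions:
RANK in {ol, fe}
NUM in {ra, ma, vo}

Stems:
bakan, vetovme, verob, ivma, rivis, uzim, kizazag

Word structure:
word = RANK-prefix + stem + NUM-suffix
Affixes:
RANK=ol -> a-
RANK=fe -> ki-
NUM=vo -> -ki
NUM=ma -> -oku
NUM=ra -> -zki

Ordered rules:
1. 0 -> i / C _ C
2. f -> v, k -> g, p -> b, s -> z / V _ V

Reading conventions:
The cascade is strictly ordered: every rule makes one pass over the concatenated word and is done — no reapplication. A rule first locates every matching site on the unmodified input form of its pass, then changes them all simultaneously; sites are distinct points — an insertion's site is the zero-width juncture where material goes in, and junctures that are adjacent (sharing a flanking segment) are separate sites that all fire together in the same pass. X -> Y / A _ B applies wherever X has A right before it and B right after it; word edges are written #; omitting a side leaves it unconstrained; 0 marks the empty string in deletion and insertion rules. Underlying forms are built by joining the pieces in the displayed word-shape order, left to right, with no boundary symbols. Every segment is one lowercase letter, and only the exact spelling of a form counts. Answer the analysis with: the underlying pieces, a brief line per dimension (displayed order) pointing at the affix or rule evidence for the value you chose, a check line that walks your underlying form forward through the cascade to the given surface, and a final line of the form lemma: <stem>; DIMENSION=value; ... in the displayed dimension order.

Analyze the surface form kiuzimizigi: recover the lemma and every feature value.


underlying: ki-uzim-zki
RANK=fe - signalled by the affix ki-
NUM=ra - signalled by the affix -zki
check: kiuzimzki -> kiuzimiziki -> kiuzimizigi
lemma: uzim; RANK=fe; NUM=ra


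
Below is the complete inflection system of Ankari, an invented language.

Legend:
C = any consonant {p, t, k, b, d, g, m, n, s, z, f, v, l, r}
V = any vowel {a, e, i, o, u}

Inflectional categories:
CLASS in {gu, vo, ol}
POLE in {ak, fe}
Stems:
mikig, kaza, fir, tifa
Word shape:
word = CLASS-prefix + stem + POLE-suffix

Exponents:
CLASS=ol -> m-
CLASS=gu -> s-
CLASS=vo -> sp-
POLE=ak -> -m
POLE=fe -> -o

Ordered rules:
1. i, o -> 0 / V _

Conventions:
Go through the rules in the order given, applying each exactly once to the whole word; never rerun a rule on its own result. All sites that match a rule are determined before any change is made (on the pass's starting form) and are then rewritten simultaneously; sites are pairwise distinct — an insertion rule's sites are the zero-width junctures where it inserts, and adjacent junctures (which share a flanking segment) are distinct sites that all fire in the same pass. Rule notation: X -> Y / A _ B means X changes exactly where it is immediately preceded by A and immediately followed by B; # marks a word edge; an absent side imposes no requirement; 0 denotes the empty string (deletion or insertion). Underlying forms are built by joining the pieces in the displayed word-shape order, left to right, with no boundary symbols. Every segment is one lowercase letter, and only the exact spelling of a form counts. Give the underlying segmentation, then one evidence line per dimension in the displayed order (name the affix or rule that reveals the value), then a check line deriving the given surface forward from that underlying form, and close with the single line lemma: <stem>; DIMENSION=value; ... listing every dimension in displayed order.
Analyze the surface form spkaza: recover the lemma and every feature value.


underlying: sp-kaza-o
CLASS=vo - signalled by the affix sp-
POLE=fe - signalled by the affix -o
check: spkazao -> spkaza
lemma: kaza; CLASS=vo; POLE=fe


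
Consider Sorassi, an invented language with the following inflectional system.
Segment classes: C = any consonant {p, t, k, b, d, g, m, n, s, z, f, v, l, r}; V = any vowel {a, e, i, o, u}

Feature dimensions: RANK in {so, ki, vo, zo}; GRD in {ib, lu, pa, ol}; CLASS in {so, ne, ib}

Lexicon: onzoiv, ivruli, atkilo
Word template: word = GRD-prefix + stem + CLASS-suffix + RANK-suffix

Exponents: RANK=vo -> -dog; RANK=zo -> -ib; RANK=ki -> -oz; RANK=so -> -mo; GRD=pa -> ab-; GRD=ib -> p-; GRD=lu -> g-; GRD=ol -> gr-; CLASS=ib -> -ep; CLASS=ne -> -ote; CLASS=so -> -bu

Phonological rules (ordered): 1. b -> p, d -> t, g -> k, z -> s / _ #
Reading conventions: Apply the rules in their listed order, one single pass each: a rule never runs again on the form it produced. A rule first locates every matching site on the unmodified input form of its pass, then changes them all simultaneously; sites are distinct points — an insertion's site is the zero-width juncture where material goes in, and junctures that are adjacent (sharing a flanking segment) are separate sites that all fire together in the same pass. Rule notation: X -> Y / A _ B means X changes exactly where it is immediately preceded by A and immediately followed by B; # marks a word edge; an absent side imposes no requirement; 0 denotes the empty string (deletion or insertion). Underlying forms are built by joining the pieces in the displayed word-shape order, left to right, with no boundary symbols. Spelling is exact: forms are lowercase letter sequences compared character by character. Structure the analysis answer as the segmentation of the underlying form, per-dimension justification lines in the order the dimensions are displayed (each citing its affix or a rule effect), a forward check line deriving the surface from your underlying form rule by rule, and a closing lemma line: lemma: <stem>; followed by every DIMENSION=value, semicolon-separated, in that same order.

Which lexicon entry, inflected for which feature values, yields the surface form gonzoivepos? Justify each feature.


underlying: g-onzoiv-ep-oz
RANK=ki - signalled by the affix -oz
GRD=lu - signalled by the affix g-
CLASS=ib - signalled by the affix -ep
check: gonzoivepoz -> gonzoivepos
lemma: onzoiv; RANK=ki; GRD=lu; CLASS=ib


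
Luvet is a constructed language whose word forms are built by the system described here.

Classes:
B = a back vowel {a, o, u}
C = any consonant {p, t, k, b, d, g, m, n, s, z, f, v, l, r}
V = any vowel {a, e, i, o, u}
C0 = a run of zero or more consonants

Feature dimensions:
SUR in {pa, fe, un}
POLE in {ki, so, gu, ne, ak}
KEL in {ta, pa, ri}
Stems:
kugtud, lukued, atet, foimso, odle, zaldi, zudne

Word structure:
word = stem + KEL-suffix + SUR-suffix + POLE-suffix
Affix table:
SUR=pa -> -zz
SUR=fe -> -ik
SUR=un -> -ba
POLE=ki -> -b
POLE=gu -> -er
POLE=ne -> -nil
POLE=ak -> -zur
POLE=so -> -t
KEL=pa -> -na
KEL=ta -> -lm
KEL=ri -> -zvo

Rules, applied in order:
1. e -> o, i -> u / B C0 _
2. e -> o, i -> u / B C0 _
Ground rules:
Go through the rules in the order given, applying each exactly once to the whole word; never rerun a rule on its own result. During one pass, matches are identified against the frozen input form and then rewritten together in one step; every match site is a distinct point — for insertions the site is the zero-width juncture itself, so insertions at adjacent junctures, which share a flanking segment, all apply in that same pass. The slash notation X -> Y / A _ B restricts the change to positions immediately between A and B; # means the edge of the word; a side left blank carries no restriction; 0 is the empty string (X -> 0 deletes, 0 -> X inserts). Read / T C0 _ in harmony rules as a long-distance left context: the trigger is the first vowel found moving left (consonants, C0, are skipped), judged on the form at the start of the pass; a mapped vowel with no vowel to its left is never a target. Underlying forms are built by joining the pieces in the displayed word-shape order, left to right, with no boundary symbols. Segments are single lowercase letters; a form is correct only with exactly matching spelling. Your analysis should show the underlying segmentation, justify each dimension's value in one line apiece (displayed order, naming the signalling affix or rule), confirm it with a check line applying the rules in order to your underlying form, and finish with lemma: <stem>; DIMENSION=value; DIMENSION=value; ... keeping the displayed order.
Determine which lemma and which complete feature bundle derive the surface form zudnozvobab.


underlying: zudne-zvo-ba-b
SUR=un - signalled by the affix -ba
POLE=ki - signalled by the affix -b
KEL=ri - signalled by the affix -zvo
check: zudnezvobab -> zudnozvobab -> zudnozvobab
lemma: zudne; SUR=un; POLE=ki; KEL=ri


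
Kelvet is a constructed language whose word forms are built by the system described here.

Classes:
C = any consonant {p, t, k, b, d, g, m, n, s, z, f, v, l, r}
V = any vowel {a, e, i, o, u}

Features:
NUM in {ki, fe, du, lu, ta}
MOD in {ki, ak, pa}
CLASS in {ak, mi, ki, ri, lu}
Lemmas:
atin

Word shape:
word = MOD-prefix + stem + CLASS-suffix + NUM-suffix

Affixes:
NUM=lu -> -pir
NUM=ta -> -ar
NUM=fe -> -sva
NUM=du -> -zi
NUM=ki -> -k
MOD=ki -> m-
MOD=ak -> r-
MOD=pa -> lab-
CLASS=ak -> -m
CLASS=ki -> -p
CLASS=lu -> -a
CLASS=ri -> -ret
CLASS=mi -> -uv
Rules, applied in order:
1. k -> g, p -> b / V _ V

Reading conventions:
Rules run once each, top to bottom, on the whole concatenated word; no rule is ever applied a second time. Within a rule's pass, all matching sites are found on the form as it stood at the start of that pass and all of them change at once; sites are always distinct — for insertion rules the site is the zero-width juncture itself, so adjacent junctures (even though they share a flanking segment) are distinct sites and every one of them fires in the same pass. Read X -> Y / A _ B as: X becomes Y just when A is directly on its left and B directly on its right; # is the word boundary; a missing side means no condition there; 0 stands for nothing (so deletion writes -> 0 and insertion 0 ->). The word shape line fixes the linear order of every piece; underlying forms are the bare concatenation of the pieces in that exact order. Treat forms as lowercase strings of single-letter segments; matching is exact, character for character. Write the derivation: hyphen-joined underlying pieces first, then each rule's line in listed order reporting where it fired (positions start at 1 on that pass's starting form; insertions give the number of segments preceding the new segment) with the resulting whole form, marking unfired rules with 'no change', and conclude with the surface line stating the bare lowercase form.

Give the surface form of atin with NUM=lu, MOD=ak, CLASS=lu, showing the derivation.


underlying: r-atin-a-pir
1. k -> g, p -> b / V _ V: fires at position(s) 7: ratinabir
surface: ratinabir
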